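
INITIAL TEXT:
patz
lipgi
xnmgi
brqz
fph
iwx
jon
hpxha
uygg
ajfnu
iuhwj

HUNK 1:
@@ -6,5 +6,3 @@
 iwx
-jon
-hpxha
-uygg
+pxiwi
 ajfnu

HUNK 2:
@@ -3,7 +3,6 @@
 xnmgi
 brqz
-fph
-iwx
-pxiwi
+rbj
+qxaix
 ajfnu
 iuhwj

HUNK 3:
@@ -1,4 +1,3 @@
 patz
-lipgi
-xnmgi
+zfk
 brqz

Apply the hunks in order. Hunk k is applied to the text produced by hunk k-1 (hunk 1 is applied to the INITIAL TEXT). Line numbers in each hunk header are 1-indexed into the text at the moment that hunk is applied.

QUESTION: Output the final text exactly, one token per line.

Hunk 1: at line 6 remove [jon,hpxha,uygg] add [pxiwi] -> 9 lines: patz lipgi xnmgi brqz fph iwx pxiwi ajfnu iuhwj
Hunk 2: at line 3 remove [fph,iwx,pxiwi] add [rbj,qxaix] -> 8 lines: patz lipgi xnmgi brqz rbj qxaix ajfnu iuhwj
Hunk 3: at line 1 remove [lipgi,xnmgi] add [zfk] -> 7 lines: patz zfk brqz rbj qxaix ajfnu iuhwj

Answer: patz
zfk
brqz
rbj
qxaix
ajfnu
iuhwj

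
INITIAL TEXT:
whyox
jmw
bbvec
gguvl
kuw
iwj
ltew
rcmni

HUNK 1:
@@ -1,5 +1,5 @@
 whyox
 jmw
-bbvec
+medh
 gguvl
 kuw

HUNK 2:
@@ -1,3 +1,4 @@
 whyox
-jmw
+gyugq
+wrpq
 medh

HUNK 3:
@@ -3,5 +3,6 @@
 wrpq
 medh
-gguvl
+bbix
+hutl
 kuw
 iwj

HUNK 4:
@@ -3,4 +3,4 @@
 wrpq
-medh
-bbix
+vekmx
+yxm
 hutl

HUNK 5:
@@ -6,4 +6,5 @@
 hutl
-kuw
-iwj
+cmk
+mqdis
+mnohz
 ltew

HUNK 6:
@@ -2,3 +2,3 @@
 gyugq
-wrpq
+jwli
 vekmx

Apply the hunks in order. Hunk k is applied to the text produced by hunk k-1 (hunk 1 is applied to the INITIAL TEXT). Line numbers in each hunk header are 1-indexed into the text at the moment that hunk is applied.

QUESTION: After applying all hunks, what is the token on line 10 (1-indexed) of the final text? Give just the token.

Hunk 1: at line 1 remove [bbvec] add [medh] -> 8 lines: whyox jmw medh gguvl kuw iwj ltew rcmni
Hunk 2: at line 1 remove [jmw] add [gyugq,wrpq] -> 9 lines: whyox gyugq wrpq medh gguvl kuw iwj ltew rcmni
Hunk 3: at line 3 remove [gguvl] add [bbix,hutl] -> 10 lines: whyox gyugq wrpq medh bbix hutl kuw iwj ltew rcmni
Hunk 4: at line 3 remove [medh,bbix] add [vekmx,yxm] -> 10 lines: whyox gyugq wrpq vekmx yxm hutl kuw iwj ltew rcmni
Hunk 5: at line 6 remove [kuw,iwj] add [cmk,mqdis,mnohz] -> 11 lines: whyox gyugq wrpq vekmx yxm hutl cmk mqdis mnohz ltew rcmni
Hunk 6: at line 2 remove [wrpq] add [jwli] -> 11 lines: whyox gyugq jwli vekmx yxm hutl cmk mqdis mnohz ltew rcmni
Final line 10: ltew

Answer: ltew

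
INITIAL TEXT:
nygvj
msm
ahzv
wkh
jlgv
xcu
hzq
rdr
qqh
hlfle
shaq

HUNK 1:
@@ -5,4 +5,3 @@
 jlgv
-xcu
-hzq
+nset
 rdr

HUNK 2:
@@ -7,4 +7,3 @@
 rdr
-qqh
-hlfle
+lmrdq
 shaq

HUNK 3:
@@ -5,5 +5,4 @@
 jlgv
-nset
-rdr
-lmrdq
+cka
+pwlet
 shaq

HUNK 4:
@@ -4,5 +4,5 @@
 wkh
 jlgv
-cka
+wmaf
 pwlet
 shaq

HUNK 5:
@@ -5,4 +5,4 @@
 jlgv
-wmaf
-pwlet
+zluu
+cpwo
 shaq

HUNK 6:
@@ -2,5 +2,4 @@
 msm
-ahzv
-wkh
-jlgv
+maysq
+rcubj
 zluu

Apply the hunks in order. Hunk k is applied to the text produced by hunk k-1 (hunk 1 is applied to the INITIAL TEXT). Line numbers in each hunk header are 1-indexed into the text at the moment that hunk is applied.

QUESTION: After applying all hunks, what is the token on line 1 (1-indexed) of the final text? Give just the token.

Hunk 1: at line 5 remove [xcu,hzq] add [nset] -> 10 lines: nygvj msm ahzv wkh jlgv nset rdr qqh hlfle shaq
Hunk 2: at line 7 remove [qqh,hlfle] add [lmrdq] -> 9 lines: nygvj msm ahzv wkh jlgv nset rdr lmrdq shaq
Hunk 3: at line 5 remove [nset,rdr,lmrdq] add [cka,pwlet] -> 8 lines: nygvj msm ahzv wkh jlgv cka pwlet shaq
Hunk 4: at line 4 remove [cka] add [wmaf] -> 8 lines: nygvj msm ahzv wkh jlgv wmaf pwlet shaq
Hunk 5: at line 5 remove [wmaf,pwlet] add [zluu,cpwo] -> 8 lines: nygvj msm ahzv wkh jlgv zluu cpwo shaq
Hunk 6: at line 2 remove [ahzv,wkh,jlgv] add [maysq,rcubj] -> 7 lines: nygvj msm maysq rcubj zluu cpwo shaq
Final line 1: nygvj

Answer: nygvj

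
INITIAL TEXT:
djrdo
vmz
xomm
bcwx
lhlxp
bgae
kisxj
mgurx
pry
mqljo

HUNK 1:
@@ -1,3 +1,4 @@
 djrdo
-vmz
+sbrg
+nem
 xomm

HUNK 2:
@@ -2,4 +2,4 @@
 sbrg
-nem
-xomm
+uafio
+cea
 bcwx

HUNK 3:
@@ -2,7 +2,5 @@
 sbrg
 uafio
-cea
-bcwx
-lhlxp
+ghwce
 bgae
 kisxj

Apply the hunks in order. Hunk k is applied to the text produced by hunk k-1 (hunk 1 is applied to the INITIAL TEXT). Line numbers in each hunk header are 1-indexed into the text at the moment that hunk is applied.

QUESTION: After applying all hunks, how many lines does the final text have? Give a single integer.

Answer: 9

Derivation:
Hunk 1: at line 1 remove [vmz] add [sbrg,nem] -> 11 lines: djrdo sbrg nem xomm bcwx lhlxp bgae kisxj mgurx pry mqljo
Hunk 2: at line 2 remove [nem,xomm] add [uafio,cea] -> 11 lines: djrdo sbrg uafio cea bcwx lhlxp bgae kisxj mgurx pry mqljo
Hunk 3: at line 2 remove [cea,bcwx,lhlxp] add [ghwce] -> 9 lines: djrdo sbrg uafio ghwce bgae kisxj mgurx pry mqljo
Final line count: 9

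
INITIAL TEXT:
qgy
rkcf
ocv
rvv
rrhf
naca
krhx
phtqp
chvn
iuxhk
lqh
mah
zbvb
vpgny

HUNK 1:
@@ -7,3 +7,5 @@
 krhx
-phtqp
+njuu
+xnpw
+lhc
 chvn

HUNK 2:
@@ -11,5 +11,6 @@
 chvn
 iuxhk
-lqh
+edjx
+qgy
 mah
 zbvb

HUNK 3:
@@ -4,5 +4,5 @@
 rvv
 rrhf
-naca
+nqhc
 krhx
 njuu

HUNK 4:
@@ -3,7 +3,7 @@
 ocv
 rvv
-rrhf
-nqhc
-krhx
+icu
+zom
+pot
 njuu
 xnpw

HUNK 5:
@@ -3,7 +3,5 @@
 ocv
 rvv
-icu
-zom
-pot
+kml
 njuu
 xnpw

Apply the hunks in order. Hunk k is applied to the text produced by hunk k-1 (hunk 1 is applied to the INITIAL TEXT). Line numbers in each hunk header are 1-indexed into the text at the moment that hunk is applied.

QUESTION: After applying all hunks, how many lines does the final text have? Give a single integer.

Answer: 15

Derivation:
Hunk 1: at line 7 remove [phtqp] add [njuu,xnpw,lhc] -> 16 lines: qgy rkcf ocv rvv rrhf naca krhx njuu xnpw lhc chvn iuxhk lqh mah zbvb vpgny
Hunk 2: at line 11 remove [lqh] add [edjx,qgy] -> 17 lines: qgy rkcf ocv rvv rrhf naca krhx njuu xnpw lhc chvn iuxhk edjx qgy mah zbvb vpgny
Hunk 3: at line 4 remove [naca] add [nqhc] -> 17 lines: qgy rkcf ocv rvv rrhf nqhc krhx njuu xnpw lhc chvn iuxhk edjx qgy mah zbvb vpgny
Hunk 4: at line 3 remove [rrhf,nqhc,krhx] add [icu,zom,pot] -> 17 lines: qgy rkcf ocv rvv icu zom pot njuu xnpw lhc chvn iuxhk edjx qgy mah zbvb vpgny
Hunk 5: at line 3 remove [icu,zom,pot] add [kml] -> 15 lines: qgy rkcf ocv rvv kml njuu xnpw lhc chvn iuxhk edjx qgy mah zbvb vpgny
Final line count: 15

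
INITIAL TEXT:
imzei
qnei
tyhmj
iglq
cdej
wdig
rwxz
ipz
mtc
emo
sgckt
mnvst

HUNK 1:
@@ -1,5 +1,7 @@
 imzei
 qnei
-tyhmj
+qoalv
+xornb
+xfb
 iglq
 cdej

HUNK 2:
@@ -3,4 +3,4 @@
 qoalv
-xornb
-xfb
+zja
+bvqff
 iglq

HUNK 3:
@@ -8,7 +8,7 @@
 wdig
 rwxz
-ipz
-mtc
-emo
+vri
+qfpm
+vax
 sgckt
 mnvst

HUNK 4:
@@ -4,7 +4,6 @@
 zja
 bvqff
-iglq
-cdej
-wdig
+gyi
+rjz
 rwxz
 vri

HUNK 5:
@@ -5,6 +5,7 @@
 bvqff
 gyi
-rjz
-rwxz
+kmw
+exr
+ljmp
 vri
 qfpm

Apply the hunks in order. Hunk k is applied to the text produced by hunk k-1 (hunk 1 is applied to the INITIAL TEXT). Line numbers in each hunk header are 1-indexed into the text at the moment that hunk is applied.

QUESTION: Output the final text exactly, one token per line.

Answer: imzei
qnei
qoalv
zja
bvqff
gyi
kmw
exr
ljmp
vri
qfpm
vax
sgckt
mnvst

Derivation:
Hunk 1: at line 1 remove [tyhmj] add [qoalv,xornb,xfb] -> 14 lines: imzei qnei qoalv xornb xfb iglq cdej wdig rwxz ipz mtc emo sgckt mnvst
Hunk 2: at line 3 remove [xornb,xfb] add [zja,bvqff] -> 14 lines: imzei qnei qoalv zja bvqff iglq cdej wdig rwxz ipz mtc emo sgckt mnvst
Hunk 3: at line 8 remove [ipz,mtc,emo] add [vri,qfpm,vax] -> 14 lines: imzei qnei qoalv zja bvqff iglq cdej wdig rwxz vri qfpm vax sgckt mnvst
Hunk 4: at line 4 remove [iglq,cdej,wdig] add [gyi,rjz] -> 13 lines: imzei qnei qoalv zja bvqff gyi rjz rwxz vri qfpm vax sgckt mnvst
Hunk 5: at line 5 remove [rjz,rwxz] add [kmw,exr,ljmp] -> 14 lines: imzei qnei qoalv zja bvqff gyi kmw exr ljmp vri qfpm vax sgckt mnvst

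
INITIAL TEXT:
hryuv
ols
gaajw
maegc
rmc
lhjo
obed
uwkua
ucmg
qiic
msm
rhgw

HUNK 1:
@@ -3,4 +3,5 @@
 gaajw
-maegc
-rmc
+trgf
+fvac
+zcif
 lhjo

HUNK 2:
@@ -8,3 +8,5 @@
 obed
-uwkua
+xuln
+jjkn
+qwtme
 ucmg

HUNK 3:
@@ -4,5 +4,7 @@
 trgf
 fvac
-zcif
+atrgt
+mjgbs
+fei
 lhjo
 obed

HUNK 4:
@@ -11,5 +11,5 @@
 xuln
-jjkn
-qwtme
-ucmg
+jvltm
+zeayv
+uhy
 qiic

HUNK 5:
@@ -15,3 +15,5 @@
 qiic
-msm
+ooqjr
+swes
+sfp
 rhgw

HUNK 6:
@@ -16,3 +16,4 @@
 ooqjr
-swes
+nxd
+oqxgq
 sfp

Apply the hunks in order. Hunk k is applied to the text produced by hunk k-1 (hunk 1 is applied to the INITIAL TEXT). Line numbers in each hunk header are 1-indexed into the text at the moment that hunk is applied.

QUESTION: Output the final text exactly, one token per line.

Hunk 1: at line 3 remove [maegc,rmc] add [trgf,fvac,zcif] -> 13 lines: hryuv ols gaajw trgf fvac zcif lhjo obed uwkua ucmg qiic msm rhgw
Hunk 2: at line 8 remove [uwkua] add [xuln,jjkn,qwtme] -> 15 lines: hryuv ols gaajw trgf fvac zcif lhjo obed xuln jjkn qwtme ucmg qiic msm rhgw
Hunk 3: at line 4 remove [zcif] add [atrgt,mjgbs,fei] -> 17 lines: hryuv ols gaajw trgf fvac atrgt mjgbs fei lhjo obed xuln jjkn qwtme ucmg qiic msm rhgw
Hunk 4: at line 11 remove [jjkn,qwtme,ucmg] add [jvltm,zeayv,uhy] -> 17 lines: hryuv ols gaajw trgf fvac atrgt mjgbs fei lhjo obed xuln jvltm zeayv uhy qiic msm rhgw
Hunk 5: at line 15 remove [msm] add [ooqjr,swes,sfp] -> 19 lines: hryuv ols gaajw trgf fvac atrgt mjgbs fei lhjo obed xuln jvltm zeayv uhy qiic ooqjr swes sfp rhgw
Hunk 6: at line 16 remove [swes] add [nxd,oqxgq] -> 20 lines: hryuv ols gaajw trgf fvac atrgt mjgbs fei lhjo obed xuln jvltm zeayv uhy qiic ooqjr nxd oqxgq sfp rhgw

Answer: hryuv
ols
gaajw
trgf
fvac
atrgt
mjgbs
fei
lhjo
obed
xuln
jvltm
zeayv
uhy
qiic
ooqjr
nxd
oqxgq
sfp
rhgw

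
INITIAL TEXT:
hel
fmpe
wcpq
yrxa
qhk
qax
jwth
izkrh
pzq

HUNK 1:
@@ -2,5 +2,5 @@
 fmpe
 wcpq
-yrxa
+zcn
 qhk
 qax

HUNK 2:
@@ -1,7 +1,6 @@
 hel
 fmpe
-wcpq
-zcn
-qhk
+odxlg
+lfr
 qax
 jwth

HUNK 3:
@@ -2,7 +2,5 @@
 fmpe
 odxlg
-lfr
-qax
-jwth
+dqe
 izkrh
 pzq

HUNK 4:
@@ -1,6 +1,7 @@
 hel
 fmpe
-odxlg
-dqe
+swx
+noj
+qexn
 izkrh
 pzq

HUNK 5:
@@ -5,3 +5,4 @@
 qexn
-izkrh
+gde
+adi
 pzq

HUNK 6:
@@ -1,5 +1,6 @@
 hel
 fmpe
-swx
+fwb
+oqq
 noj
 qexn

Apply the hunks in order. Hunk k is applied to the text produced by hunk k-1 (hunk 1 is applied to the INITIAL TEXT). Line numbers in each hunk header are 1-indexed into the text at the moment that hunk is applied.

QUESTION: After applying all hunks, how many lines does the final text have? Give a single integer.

Answer: 9

Derivation:
Hunk 1: at line 2 remove [yrxa] add [zcn] -> 9 lines: hel fmpe wcpq zcn qhk qax jwth izkrh pzq
Hunk 2: at line 1 remove [wcpq,zcn,qhk] add [odxlg,lfr] -> 8 lines: hel fmpe odxlg lfr qax jwth izkrh pzq
Hunk 3: at line 2 remove [lfr,qax,jwth] add [dqe] -> 6 lines: hel fmpe odxlg dqe izkrh pzq
Hunk 4: at line 1 remove [odxlg,dqe] add [swx,noj,qexn] -> 7 lines: hel fmpe swx noj qexn izkrh pzq
Hunk 5: at line 5 remove [izkrh] add [gde,adi] -> 8 lines: hel fmpe swx noj qexn gde adi pzq
Hunk 6: at line 1 remove [swx] add [fwb,oqq] -> 9 lines: hel fmpe fwb oqq noj qexn gde adi pzq
Final line count: 9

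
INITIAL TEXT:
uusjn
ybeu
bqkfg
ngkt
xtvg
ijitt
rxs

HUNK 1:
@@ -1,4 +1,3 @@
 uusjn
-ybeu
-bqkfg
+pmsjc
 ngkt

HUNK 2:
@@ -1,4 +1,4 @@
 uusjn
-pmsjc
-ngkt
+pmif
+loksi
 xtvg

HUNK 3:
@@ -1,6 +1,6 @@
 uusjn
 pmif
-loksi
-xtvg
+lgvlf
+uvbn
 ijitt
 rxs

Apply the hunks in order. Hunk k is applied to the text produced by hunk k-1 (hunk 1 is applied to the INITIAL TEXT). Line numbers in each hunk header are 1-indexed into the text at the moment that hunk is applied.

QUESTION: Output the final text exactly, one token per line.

Answer: uusjn
pmif
lgvlf
uvbn
ijitt
rxs

Derivation:
Hunk 1: at line 1 remove [ybeu,bqkfg] add [pmsjc] -> 6 lines: uusjn pmsjc ngkt xtvg ijitt rxs
Hunk 2: at line 1 remove [pmsjc,ngkt] add [pmif,loksi] -> 6 lines: uusjn pmif loksi xtvg ijitt rxs
Hunk 3: at line 1 remove [loksi,xtvg] add [lgvlf,uvbn] -> 6 lines: uusjn pmif lgvlf uvbn ijitt rxs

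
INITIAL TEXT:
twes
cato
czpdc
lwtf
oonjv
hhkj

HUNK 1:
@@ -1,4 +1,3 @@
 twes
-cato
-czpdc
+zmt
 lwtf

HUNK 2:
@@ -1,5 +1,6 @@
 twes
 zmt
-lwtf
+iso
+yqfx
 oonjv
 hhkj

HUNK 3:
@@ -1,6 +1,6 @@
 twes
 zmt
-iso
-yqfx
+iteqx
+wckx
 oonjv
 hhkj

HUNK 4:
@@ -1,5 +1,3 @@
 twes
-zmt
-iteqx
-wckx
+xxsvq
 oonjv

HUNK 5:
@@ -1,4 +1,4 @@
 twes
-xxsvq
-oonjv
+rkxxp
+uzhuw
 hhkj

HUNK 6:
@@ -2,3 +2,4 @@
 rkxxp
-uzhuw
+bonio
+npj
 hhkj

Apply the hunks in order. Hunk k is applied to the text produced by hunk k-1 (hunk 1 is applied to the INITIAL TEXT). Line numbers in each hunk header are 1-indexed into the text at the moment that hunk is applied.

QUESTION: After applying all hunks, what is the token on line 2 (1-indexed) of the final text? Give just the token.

Answer: rkxxp

Derivation:
Hunk 1: at line 1 remove [cato,czpdc] add [zmt] -> 5 lines: twes zmt lwtf oonjv hhkj
Hunk 2: at line 1 remove [lwtf] add [iso,yqfx] -> 6 lines: twes zmt iso yqfx oonjv hhkj
Hunk 3: at line 1 remove [iso,yqfx] add [iteqx,wckx] -> 6 lines: twes zmt iteqx wckx oonjv hhkj
Hunk 4: at line 1 remove [zmt,iteqx,wckx] add [xxsvq] -> 4 lines: twes xxsvq oonjv hhkj
Hunk 5: at line 1 remove [xxsvq,oonjv] add [rkxxp,uzhuw] -> 4 lines: twes rkxxp uzhuw hhkj
Hunk 6: at line 2 remove [uzhuw] add [bonio,npj] -> 5 lines: twes rkxxp bonio npj hhkj
Final line 2: rkxxp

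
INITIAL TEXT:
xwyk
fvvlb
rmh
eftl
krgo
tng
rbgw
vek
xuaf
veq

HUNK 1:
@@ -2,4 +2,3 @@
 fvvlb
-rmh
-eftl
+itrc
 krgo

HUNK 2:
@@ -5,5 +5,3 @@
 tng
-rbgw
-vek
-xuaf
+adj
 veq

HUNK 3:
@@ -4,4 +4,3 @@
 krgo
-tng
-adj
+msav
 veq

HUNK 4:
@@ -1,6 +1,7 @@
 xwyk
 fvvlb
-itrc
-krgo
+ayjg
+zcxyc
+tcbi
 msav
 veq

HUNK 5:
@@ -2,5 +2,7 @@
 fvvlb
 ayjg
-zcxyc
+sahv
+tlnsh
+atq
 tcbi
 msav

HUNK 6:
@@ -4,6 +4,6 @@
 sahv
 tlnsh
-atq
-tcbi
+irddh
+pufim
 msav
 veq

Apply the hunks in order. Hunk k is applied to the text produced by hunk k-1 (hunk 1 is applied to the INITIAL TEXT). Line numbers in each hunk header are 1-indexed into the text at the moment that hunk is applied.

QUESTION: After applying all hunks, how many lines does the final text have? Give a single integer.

Answer: 9

Derivation:
Hunk 1: at line 2 remove [rmh,eftl] add [itrc] -> 9 lines: xwyk fvvlb itrc krgo tng rbgw vek xuaf veq
Hunk 2: at line 5 remove [rbgw,vek,xuaf] add [adj] -> 7 lines: xwyk fvvlb itrc krgo tng adj veq
Hunk 3: at line 4 remove [tng,adj] add [msav] -> 6 lines: xwyk fvvlb itrc krgo msav veq
Hunk 4: at line 1 remove [itrc,krgo] add [ayjg,zcxyc,tcbi] -> 7 lines: xwyk fvvlb ayjg zcxyc tcbi msav veq
Hunk 5: at line 2 remove [zcxyc] add [sahv,tlnsh,atq] -> 9 lines: xwyk fvvlb ayjg sahv tlnsh atq tcbi msav veq
Hunk 6: at line 4 remove [atq,tcbi] add [irddh,pufim] -> 9 lines: xwyk fvvlb ayjg sahv tlnsh irddh pufim msav veq
Final line count: 9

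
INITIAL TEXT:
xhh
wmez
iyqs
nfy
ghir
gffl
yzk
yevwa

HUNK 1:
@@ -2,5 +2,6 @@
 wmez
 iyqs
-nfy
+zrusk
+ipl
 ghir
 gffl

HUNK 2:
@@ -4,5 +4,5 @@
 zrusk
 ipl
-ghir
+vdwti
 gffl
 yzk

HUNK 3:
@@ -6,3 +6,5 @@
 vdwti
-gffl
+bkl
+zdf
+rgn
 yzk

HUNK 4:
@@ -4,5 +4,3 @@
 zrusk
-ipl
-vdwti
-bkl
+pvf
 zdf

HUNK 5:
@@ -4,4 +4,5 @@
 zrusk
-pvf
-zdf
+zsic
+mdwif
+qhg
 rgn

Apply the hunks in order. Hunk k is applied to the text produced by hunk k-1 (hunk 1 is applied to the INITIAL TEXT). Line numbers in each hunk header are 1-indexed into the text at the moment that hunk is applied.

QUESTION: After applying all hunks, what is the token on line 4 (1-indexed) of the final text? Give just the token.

Answer: zrusk

Derivation:
Hunk 1: at line 2 remove [nfy] add [zrusk,ipl] -> 9 lines: xhh wmez iyqs zrusk ipl ghir gffl yzk yevwa
Hunk 2: at line 4 remove [ghir] add [vdwti] -> 9 lines: xhh wmez iyqs zrusk ipl vdwti gffl yzk yevwa
Hunk 3: at line 6 remove [gffl] add [bkl,zdf,rgn] -> 11 lines: xhh wmez iyqs zrusk ipl vdwti bkl zdf rgn yzk yevwa
Hunk 4: at line 4 remove [ipl,vdwti,bkl] add [pvf] -> 9 lines: xhh wmez iyqs zrusk pvf zdf rgn yzk yevwa
Hunk 5: at line 4 remove [pvf,zdf] add [zsic,mdwif,qhg] -> 10 lines: xhh wmez iyqs zrusk zsic mdwif qhg rgn yzk yevwa
Final line 4: zrusk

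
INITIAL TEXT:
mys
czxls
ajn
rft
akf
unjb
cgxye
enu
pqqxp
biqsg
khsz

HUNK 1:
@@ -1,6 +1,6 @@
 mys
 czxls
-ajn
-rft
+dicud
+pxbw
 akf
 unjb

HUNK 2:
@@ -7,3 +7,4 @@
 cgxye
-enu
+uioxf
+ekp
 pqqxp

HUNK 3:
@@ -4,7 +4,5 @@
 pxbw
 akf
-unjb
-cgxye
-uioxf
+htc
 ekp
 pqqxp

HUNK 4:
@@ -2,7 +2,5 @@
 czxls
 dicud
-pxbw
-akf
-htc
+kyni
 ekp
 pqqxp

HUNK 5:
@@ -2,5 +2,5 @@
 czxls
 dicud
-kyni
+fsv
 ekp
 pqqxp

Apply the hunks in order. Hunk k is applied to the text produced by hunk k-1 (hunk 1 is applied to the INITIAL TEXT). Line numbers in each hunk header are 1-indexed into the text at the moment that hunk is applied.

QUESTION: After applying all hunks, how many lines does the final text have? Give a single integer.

Hunk 1: at line 1 remove [ajn,rft] add [dicud,pxbw] -> 11 lines: mys czxls dicud pxbw akf unjb cgxye enu pqqxp biqsg khsz
Hunk 2: at line 7 remove [enu] add [uioxf,ekp] -> 12 lines: mys czxls dicud pxbw akf unjb cgxye uioxf ekp pqqxp biqsg khsz
Hunk 3: at line 4 remove [unjb,cgxye,uioxf] add [htc] -> 10 lines: mys czxls dicud pxbw akf htc ekp pqqxp biqsg khsz
Hunk 4: at line 2 remove [pxbw,akf,htc] add [kyni] -> 8 lines: mys czxls dicud kyni ekp pqqxp biqsg khsz
Hunk 5: at line 2 remove [kyni] add [fsv] -> 8 lines: mys czxls dicud fsv ekp pqqxp biqsg khsz
Final line count: 8

Answer: 8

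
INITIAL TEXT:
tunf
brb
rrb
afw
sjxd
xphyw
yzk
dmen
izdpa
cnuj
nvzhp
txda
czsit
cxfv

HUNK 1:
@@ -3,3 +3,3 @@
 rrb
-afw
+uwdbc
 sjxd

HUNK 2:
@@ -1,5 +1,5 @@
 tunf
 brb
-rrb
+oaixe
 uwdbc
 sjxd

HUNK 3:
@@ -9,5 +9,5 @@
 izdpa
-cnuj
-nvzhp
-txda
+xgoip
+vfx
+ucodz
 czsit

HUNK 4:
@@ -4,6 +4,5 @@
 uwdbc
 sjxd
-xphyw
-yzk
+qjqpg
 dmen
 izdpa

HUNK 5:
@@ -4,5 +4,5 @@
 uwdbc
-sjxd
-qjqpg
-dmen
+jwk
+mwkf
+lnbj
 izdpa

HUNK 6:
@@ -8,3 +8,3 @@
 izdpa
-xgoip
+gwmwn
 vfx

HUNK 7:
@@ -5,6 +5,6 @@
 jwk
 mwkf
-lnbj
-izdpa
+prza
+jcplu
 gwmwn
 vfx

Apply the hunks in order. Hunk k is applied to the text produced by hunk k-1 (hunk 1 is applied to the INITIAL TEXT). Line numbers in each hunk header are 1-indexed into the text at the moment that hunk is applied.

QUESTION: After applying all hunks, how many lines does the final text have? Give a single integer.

Hunk 1: at line 3 remove [afw] add [uwdbc] -> 14 lines: tunf brb rrb uwdbc sjxd xphyw yzk dmen izdpa cnuj nvzhp txda czsit cxfv
Hunk 2: at line 1 remove [rrb] add [oaixe] -> 14 lines: tunf brb oaixe uwdbc sjxd xphyw yzk dmen izdpa cnuj nvzhp txda czsit cxfv
Hunk 3: at line 9 remove [cnuj,nvzhp,txda] add [xgoip,vfx,ucodz] -> 14 lines: tunf brb oaixe uwdbc sjxd xphyw yzk dmen izdpa xgoip vfx ucodz czsit cxfv
Hunk 4: at line 4 remove [xphyw,yzk] add [qjqpg] -> 13 lines: tunf brb oaixe uwdbc sjxd qjqpg dmen izdpa xgoip vfx ucodz czsit cxfv
Hunk 5: at line 4 remove [sjxd,qjqpg,dmen] add [jwk,mwkf,lnbj] -> 13 lines: tunf brb oaixe uwdbc jwk mwkf lnbj izdpa xgoip vfx ucodz czsit cxfv
Hunk 6: at line 8 remove [xgoip] add [gwmwn] -> 13 lines: tunf brb oaixe uwdbc jwk mwkf lnbj izdpa gwmwn vfx ucodz czsit cxfv
Hunk 7: at line 5 remove [lnbj,izdpa] add [prza,jcplu] -> 13 lines: tunf brb oaixe uwdbc jwk mwkf prza jcplu gwmwn vfx ucodz czsit cxfv
Final line count: 13

Answer: 13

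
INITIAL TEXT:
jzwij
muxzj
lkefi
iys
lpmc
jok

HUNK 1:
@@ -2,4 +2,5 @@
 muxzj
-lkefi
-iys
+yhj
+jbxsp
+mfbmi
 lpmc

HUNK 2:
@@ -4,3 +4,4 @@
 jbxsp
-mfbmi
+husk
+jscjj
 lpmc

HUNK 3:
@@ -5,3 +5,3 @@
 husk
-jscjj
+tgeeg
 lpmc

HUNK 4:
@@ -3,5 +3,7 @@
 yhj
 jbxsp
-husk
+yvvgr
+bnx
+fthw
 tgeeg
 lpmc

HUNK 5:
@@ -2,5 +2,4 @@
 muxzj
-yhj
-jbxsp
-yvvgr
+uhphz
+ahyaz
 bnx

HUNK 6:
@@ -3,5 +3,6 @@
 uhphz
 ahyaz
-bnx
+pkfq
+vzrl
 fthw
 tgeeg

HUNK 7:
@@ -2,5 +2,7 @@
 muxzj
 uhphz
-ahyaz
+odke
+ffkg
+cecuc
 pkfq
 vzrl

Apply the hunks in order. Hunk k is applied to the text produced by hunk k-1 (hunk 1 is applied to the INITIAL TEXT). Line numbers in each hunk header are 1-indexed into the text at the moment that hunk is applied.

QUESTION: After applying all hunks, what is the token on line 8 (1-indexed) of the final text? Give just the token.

Hunk 1: at line 2 remove [lkefi,iys] add [yhj,jbxsp,mfbmi] -> 7 lines: jzwij muxzj yhj jbxsp mfbmi lpmc jok
Hunk 2: at line 4 remove [mfbmi] add [husk,jscjj] -> 8 lines: jzwij muxzj yhj jbxsp husk jscjj lpmc jok
Hunk 3: at line 5 remove [jscjj] add [tgeeg] -> 8 lines: jzwij muxzj yhj jbxsp husk tgeeg lpmc jok
Hunk 4: at line 3 remove [husk] add [yvvgr,bnx,fthw] -> 10 lines: jzwij muxzj yhj jbxsp yvvgr bnx fthw tgeeg lpmc jok
Hunk 5: at line 2 remove [yhj,jbxsp,yvvgr] add [uhphz,ahyaz] -> 9 lines: jzwij muxzj uhphz ahyaz bnx fthw tgeeg lpmc jok
Hunk 6: at line 3 remove [bnx] add [pkfq,vzrl] -> 10 lines: jzwij muxzj uhphz ahyaz pkfq vzrl fthw tgeeg lpmc jok
Hunk 7: at line 2 remove [ahyaz] add [odke,ffkg,cecuc] -> 12 lines: jzwij muxzj uhphz odke ffkg cecuc pkfq vzrl fthw tgeeg lpmc jok
Final line 8: vzrl

Answer: vzrl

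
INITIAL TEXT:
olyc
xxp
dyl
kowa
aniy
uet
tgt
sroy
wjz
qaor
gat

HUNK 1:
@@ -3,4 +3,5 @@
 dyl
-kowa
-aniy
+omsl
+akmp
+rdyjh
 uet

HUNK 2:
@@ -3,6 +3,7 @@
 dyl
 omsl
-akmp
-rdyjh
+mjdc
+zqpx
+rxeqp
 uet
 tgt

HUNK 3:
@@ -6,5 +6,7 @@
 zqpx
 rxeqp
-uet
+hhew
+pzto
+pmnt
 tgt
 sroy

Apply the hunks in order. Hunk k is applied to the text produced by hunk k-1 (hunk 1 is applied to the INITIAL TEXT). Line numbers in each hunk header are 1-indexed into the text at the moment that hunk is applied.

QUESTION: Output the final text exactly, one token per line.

Hunk 1: at line 3 remove [kowa,aniy] add [omsl,akmp,rdyjh] -> 12 lines: olyc xxp dyl omsl akmp rdyjh uet tgt sroy wjz qaor gat
Hunk 2: at line 3 remove [akmp,rdyjh] add [mjdc,zqpx,rxeqp] -> 13 lines: olyc xxp dyl omsl mjdc zqpx rxeqp uet tgt sroy wjz qaor gat
Hunk 3: at line 6 remove [uet] add [hhew,pzto,pmnt] -> 15 lines: olyc xxp dyl omsl mjdc zqpx rxeqp hhew pzto pmnt tgt sroy wjz qaor gat

Answer: olyc
xxp
dyl
omsl
mjdc
zqpx
rxeqp
hhew
pzto
pmnt
tgt
sroy
wjz
qaor
gat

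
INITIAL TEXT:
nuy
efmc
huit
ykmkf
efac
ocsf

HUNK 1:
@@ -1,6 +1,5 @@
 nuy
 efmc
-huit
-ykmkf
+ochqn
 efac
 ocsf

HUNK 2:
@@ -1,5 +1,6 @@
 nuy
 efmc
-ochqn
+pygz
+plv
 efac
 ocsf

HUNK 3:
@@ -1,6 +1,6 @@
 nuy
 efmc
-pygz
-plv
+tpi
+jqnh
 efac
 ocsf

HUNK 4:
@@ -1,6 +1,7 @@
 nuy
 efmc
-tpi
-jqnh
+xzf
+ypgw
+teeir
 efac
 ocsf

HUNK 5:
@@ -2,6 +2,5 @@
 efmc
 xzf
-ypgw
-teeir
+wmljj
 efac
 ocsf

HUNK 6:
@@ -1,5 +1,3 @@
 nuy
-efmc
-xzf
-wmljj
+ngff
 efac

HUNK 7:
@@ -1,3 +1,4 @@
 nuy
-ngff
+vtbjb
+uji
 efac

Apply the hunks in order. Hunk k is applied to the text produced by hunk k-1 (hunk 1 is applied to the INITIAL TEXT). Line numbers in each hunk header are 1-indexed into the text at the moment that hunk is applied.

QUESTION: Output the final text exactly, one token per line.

Answer: nuy
vtbjb
uji
efac
ocsf

Derivation:
Hunk 1: at line 1 remove [huit,ykmkf] add [ochqn] -> 5 lines: nuy efmc ochqn efac ocsf
Hunk 2: at line 1 remove [ochqn] add [pygz,plv] -> 6 lines: nuy efmc pygz plv efac ocsf
Hunk 3: at line 1 remove [pygz,plv] add [tpi,jqnh] -> 6 lines: nuy efmc tpi jqnh efac ocsf
Hunk 4: at line 1 remove [tpi,jqnh] add [xzf,ypgw,teeir] -> 7 lines: nuy efmc xzf ypgw teeir efac ocsf
Hunk 5: at line 2 remove [ypgw,teeir] add [wmljj] -> 6 lines: nuy efmc xzf wmljj efac ocsf
Hunk 6: at line 1 remove [efmc,xzf,wmljj] add [ngff] -> 4 lines: nuy ngff efac ocsf
Hunk 7: at line 1 remove [ngff] add [vtbjb,uji] -> 5 lines: nuy vtbjb uji efac ocsf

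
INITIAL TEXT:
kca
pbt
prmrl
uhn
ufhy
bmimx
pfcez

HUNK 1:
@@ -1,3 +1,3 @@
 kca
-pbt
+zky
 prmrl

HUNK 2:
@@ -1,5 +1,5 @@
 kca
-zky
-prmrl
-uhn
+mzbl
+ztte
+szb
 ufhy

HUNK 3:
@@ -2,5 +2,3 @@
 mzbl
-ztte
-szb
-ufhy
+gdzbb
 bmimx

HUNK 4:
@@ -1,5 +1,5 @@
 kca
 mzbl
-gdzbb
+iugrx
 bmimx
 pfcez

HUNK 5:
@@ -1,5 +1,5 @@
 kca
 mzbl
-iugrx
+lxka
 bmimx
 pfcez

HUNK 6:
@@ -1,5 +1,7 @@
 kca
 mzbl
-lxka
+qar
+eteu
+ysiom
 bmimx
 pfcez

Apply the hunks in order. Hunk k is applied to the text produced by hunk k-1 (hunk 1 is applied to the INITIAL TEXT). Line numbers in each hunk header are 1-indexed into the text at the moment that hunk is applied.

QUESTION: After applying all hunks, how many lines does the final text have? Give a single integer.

Answer: 7

Derivation:
Hunk 1: at line 1 remove [pbt] add [zky] -> 7 lines: kca zky prmrl uhn ufhy bmimx pfcez
Hunk 2: at line 1 remove [zky,prmrl,uhn] add [mzbl,ztte,szb] -> 7 lines: kca mzbl ztte szb ufhy bmimx pfcez
Hunk 3: at line 2 remove [ztte,szb,ufhy] add [gdzbb] -> 5 lines: kca mzbl gdzbb bmimx pfcez
Hunk 4: at line 1 remove [gdzbb] add [iugrx] -> 5 lines: kca mzbl iugrx bmimx pfcez
Hunk 5: at line 1 remove [iugrx] add [lxka] -> 5 lines: kca mzbl lxka bmimx pfcez
Hunk 6: at line 1 remove [lxka] add [qar,eteu,ysiom] -> 7 lines: kca mzbl qar eteu ysiom bmimx pfcez
Final line count: 7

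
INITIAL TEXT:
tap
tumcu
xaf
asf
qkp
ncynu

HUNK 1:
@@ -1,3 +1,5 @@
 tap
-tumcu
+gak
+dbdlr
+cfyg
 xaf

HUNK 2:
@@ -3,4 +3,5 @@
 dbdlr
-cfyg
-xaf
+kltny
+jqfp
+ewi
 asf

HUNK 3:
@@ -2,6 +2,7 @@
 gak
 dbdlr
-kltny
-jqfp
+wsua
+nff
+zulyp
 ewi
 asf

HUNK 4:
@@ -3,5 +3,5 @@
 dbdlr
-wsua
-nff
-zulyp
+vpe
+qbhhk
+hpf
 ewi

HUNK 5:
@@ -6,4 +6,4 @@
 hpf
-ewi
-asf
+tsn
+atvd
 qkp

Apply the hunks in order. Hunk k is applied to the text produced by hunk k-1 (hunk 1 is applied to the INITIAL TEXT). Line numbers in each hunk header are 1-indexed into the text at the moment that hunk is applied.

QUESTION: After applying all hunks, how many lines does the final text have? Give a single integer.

Answer: 10

Derivation:
Hunk 1: at line 1 remove [tumcu] add [gak,dbdlr,cfyg] -> 8 lines: tap gak dbdlr cfyg xaf asf qkp ncynu
Hunk 2: at line 3 remove [cfyg,xaf] add [kltny,jqfp,ewi] -> 9 lines: tap gak dbdlr kltny jqfp ewi asf qkp ncynu
Hunk 3: at line 2 remove [kltny,jqfp] add [wsua,nff,zulyp] -> 10 lines: tap gak dbdlr wsua nff zulyp ewi asf qkp ncynu
Hunk 4: at line 3 remove [wsua,nff,zulyp] add [vpe,qbhhk,hpf] -> 10 lines: tap gak dbdlr vpe qbhhk hpf ewi asf qkp ncynu
Hunk 5: at line 6 remove [ewi,asf] add [tsn,atvd] -> 10 lines: tap gak dbdlr vpe qbhhk hpf tsn atvd qkp ncynu
Final line count: 10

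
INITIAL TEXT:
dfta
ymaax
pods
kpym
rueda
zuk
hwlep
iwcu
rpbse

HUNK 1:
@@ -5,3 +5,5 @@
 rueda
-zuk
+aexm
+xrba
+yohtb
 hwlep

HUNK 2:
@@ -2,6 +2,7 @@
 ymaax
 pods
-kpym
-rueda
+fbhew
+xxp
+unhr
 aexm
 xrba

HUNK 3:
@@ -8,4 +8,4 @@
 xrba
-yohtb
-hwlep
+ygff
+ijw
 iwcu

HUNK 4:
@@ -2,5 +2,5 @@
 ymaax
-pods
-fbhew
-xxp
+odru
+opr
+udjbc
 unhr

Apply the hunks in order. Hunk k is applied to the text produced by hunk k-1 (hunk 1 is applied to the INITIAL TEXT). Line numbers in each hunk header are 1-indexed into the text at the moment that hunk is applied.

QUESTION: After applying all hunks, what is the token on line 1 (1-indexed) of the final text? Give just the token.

Answer: dfta

Derivation:
Hunk 1: at line 5 remove [zuk] add [aexm,xrba,yohtb] -> 11 lines: dfta ymaax pods kpym rueda aexm xrba yohtb hwlep iwcu rpbse
Hunk 2: at line 2 remove [kpym,rueda] add [fbhew,xxp,unhr] -> 12 lines: dfta ymaax pods fbhew xxp unhr aexm xrba yohtb hwlep iwcu rpbse
Hunk 3: at line 8 remove [yohtb,hwlep] add [ygff,ijw] -> 12 lines: dfta ymaax pods fbhew xxp unhr aexm xrba ygff ijw iwcu rpbse
Hunk 4: at line 2 remove [pods,fbhew,xxp] add [odru,opr,udjbc] -> 12 lines: dfta ymaax odru opr udjbc unhr aexm xrba ygff ijw iwcu rpbse
Final line 1: dfta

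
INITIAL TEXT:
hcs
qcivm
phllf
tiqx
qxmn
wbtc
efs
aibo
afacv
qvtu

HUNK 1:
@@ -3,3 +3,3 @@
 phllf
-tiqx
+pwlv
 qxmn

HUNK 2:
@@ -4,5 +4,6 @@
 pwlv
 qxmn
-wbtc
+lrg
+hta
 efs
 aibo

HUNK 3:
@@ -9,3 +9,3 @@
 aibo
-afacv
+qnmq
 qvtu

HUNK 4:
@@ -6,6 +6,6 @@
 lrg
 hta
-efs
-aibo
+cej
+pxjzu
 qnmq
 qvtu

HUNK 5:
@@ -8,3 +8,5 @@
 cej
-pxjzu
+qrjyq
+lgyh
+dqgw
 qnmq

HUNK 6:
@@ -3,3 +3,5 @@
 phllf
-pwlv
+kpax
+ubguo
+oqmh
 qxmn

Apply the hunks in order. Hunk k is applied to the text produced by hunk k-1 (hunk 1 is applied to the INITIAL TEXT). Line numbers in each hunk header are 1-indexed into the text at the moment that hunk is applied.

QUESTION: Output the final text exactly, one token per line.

Hunk 1: at line 3 remove [tiqx] add [pwlv] -> 10 lines: hcs qcivm phllf pwlv qxmn wbtc efs aibo afacv qvtu
Hunk 2: at line 4 remove [wbtc] add [lrg,hta] -> 11 lines: hcs qcivm phllf pwlv qxmn lrg hta efs aibo afacv qvtu
Hunk 3: at line 9 remove [afacv] add [qnmq] -> 11 lines: hcs qcivm phllf pwlv qxmn lrg hta efs aibo qnmq qvtu
Hunk 4: at line 6 remove [efs,aibo] add [cej,pxjzu] -> 11 lines: hcs qcivm phllf pwlv qxmn lrg hta cej pxjzu qnmq qvtu
Hunk 5: at line 8 remove [pxjzu] add [qrjyq,lgyh,dqgw] -> 13 lines: hcs qcivm phllf pwlv qxmn lrg hta cej qrjyq lgyh dqgw qnmq qvtu
Hunk 6: at line 3 remove [pwlv] add [kpax,ubguo,oqmh] -> 15 lines: hcs qcivm phllf kpax ubguo oqmh qxmn lrg hta cej qrjyq lgyh dqgw qnmq qvtu

Answer: hcs
qcivm
phllf
kpax
ubguo
oqmh
qxmn
lrg
hta
cej
qrjyq
lgyh
dqgw
qnmq
qvtu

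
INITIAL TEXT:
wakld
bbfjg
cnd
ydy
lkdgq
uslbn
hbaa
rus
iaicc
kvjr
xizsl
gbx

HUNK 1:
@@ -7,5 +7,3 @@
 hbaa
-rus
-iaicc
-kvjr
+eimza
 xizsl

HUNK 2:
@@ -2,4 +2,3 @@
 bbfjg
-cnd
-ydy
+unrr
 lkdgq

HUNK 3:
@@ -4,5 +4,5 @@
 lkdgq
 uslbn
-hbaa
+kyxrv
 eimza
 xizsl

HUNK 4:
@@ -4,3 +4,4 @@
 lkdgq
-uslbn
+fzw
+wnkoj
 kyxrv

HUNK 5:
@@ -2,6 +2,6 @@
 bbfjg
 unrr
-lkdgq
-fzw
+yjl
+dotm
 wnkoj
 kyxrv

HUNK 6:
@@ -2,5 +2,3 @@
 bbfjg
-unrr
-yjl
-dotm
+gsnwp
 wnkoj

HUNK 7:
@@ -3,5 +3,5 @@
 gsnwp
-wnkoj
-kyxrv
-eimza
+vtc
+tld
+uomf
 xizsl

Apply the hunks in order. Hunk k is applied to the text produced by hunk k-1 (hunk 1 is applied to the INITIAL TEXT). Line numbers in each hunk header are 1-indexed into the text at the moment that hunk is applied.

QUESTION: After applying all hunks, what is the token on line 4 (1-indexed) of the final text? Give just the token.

Hunk 1: at line 7 remove [rus,iaicc,kvjr] add [eimza] -> 10 lines: wakld bbfjg cnd ydy lkdgq uslbn hbaa eimza xizsl gbx
Hunk 2: at line 2 remove [cnd,ydy] add [unrr] -> 9 lines: wakld bbfjg unrr lkdgq uslbn hbaa eimza xizsl gbx
Hunk 3: at line 4 remove [hbaa] add [kyxrv] -> 9 lines: wakld bbfjg unrr lkdgq uslbn kyxrv eimza xizsl gbx
Hunk 4: at line 4 remove [uslbn] add [fzw,wnkoj] -> 10 lines: wakld bbfjg unrr lkdgq fzw wnkoj kyxrv eimza xizsl gbx
Hunk 5: at line 2 remove [lkdgq,fzw] add [yjl,dotm] -> 10 lines: wakld bbfjg unrr yjl dotm wnkoj kyxrv eimza xizsl gbx
Hunk 6: at line 2 remove [unrr,yjl,dotm] add [gsnwp] -> 8 lines: wakld bbfjg gsnwp wnkoj kyxrv eimza xizsl gbx
Hunk 7: at line 3 remove [wnkoj,kyxrv,eimza] add [vtc,tld,uomf] -> 8 lines: wakld bbfjg gsnwp vtc tld uomf xizsl gbx
Final line 4: vtc

Answer: vtc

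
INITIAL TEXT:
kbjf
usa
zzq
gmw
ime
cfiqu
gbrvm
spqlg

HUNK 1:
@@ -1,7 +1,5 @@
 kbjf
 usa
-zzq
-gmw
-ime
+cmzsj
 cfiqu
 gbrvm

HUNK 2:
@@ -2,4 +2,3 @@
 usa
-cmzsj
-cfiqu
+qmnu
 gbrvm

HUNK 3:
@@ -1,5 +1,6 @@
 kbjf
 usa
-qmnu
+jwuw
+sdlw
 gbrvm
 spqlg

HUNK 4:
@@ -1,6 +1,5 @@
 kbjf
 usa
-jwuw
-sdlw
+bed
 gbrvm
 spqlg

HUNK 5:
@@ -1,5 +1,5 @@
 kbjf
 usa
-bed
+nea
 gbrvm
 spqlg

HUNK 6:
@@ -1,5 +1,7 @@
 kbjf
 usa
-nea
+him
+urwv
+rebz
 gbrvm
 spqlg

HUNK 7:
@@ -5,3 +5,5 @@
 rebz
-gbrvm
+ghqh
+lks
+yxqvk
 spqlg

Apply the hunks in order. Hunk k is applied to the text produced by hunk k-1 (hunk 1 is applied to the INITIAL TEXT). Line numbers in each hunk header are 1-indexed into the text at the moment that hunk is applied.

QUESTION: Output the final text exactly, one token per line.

Hunk 1: at line 1 remove [zzq,gmw,ime] add [cmzsj] -> 6 lines: kbjf usa cmzsj cfiqu gbrvm spqlg
Hunk 2: at line 2 remove [cmzsj,cfiqu] add [qmnu] -> 5 lines: kbjf usa qmnu gbrvm spqlg
Hunk 3: at line 1 remove [qmnu] add [jwuw,sdlw] -> 6 lines: kbjf usa jwuw sdlw gbrvm spqlg
Hunk 4: at line 1 remove [jwuw,sdlw] add [bed] -> 5 lines: kbjf usa bed gbrvm spqlg
Hunk 5: at line 1 remove [bed] add [nea] -> 5 lines: kbjf usa nea gbrvm spqlg
Hunk 6: at line 1 remove [nea] add [him,urwv,rebz] -> 7 lines: kbjf usa him urwv rebz gbrvm spqlg
Hunk 7: at line 5 remove [gbrvm] add [ghqh,lks,yxqvk] -> 9 lines: kbjf usa him urwv rebz ghqh lks yxqvk spqlg

Answer: kbjf
usa
him
urwv
rebz
ghqh
lks
yxqvk
spqlg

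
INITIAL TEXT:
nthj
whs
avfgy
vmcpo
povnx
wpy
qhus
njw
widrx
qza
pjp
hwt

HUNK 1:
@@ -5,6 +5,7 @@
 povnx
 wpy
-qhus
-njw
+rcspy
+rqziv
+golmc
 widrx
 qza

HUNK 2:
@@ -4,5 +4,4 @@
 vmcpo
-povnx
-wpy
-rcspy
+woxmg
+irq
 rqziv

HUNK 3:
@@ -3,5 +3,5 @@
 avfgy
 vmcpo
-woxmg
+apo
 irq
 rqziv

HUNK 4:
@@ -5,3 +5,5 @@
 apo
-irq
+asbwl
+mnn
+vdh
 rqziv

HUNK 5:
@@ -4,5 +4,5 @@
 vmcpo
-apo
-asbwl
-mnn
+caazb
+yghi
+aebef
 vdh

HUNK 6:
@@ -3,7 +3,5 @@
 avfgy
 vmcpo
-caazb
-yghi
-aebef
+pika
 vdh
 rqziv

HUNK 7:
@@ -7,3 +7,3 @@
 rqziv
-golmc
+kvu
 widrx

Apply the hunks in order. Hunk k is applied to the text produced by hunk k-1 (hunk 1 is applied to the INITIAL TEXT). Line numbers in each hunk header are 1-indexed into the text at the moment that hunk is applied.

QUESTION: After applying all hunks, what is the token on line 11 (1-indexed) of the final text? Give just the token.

Hunk 1: at line 5 remove [qhus,njw] add [rcspy,rqziv,golmc] -> 13 lines: nthj whs avfgy vmcpo povnx wpy rcspy rqziv golmc widrx qza pjp hwt
Hunk 2: at line 4 remove [povnx,wpy,rcspy] add [woxmg,irq] -> 12 lines: nthj whs avfgy vmcpo woxmg irq rqziv golmc widrx qza pjp hwt
Hunk 3: at line 3 remove [woxmg] add [apo] -> 12 lines: nthj whs avfgy vmcpo apo irq rqziv golmc widrx qza pjp hwt
Hunk 4: at line 5 remove [irq] add [asbwl,mnn,vdh] -> 14 lines: nthj whs avfgy vmcpo apo asbwl mnn vdh rqziv golmc widrx qza pjp hwt
Hunk 5: at line 4 remove [apo,asbwl,mnn] add [caazb,yghi,aebef] -> 14 lines: nthj whs avfgy vmcpo caazb yghi aebef vdh rqziv golmc widrx qza pjp hwt
Hunk 6: at line 3 remove [caazb,yghi,aebef] add [pika] -> 12 lines: nthj whs avfgy vmcpo pika vdh rqziv golmc widrx qza pjp hwt
Hunk 7: at line 7 remove [golmc] add [kvu] -> 12 lines: nthj whs avfgy vmcpo pika vdh rqziv kvu widrx qza pjp hwt
Final line 11: pjp

Answer: pjp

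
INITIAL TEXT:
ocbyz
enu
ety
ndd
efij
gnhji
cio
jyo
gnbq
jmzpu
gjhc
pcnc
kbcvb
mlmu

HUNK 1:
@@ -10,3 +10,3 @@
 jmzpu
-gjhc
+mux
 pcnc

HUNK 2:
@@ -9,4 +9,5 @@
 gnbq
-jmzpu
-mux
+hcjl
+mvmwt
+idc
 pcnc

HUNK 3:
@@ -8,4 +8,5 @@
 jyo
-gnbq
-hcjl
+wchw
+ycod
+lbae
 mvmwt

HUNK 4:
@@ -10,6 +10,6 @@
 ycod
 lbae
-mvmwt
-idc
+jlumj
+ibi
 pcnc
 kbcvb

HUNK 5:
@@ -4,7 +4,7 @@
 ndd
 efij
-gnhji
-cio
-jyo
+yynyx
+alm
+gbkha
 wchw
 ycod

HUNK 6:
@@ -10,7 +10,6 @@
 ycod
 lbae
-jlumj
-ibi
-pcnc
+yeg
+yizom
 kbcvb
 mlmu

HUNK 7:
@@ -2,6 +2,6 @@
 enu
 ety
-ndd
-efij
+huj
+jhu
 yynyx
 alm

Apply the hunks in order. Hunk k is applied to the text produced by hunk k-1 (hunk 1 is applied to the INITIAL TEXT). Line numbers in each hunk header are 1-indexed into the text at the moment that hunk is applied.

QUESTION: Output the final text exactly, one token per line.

Answer: ocbyz
enu
ety
huj
jhu
yynyx
alm
gbkha
wchw
ycod
lbae
yeg
yizom
kbcvb
mlmu

Derivation:
Hunk 1: at line 10 remove [gjhc] add [mux] -> 14 lines: ocbyz enu ety ndd efij gnhji cio jyo gnbq jmzpu mux pcnc kbcvb mlmu
Hunk 2: at line 9 remove [jmzpu,mux] add [hcjl,mvmwt,idc] -> 15 lines: ocbyz enu ety ndd efij gnhji cio jyo gnbq hcjl mvmwt idc pcnc kbcvb mlmu
Hunk 3: at line 8 remove [gnbq,hcjl] add [wchw,ycod,lbae] -> 16 lines: ocbyz enu ety ndd efij gnhji cio jyo wchw ycod lbae mvmwt idc pcnc kbcvb mlmu
Hunk 4: at line 10 remove [mvmwt,idc] add [jlumj,ibi] -> 16 lines: ocbyz enu ety ndd efij gnhji cio jyo wchw ycod lbae jlumj ibi pcnc kbcvb mlmu
Hunk 5: at line 4 remove [gnhji,cio,jyo] add [yynyx,alm,gbkha] -> 16 lines: ocbyz enu ety ndd efij yynyx alm gbkha wchw ycod lbae jlumj ibi pcnc kbcvb mlmu
Hunk 6: at line 10 remove [jlumj,ibi,pcnc] add [yeg,yizom] -> 15 lines: ocbyz enu ety ndd efij yynyx alm gbkha wchw ycod lbae yeg yizom kbcvb mlmu
Hunk 7: at line 2 remove [ndd,efij] add [huj,jhu] -> 15 lines: ocbyz enu ety huj jhu yynyx alm gbkha wchw ycod lbae yeg yizom kbcvb mlmu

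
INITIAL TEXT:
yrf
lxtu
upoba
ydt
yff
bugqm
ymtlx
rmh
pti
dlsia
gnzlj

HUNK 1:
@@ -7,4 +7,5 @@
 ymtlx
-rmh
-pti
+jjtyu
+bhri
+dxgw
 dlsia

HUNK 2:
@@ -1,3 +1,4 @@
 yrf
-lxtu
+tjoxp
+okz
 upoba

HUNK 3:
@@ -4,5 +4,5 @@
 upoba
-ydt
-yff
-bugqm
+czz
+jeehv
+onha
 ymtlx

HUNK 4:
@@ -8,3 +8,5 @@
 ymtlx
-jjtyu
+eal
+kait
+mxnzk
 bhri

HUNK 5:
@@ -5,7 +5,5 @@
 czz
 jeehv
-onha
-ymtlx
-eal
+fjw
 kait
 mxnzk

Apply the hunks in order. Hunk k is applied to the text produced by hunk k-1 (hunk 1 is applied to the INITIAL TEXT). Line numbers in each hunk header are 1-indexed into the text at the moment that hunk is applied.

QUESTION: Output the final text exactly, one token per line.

Answer: yrf
tjoxp
okz
upoba
czz
jeehv
fjw
kait
mxnzk
bhri
dxgw
dlsia
gnzlj

Derivation:
Hunk 1: at line 7 remove [rmh,pti] add [jjtyu,bhri,dxgw] -> 12 lines: yrf lxtu upoba ydt yff bugqm ymtlx jjtyu bhri dxgw dlsia gnzlj
Hunk 2: at line 1 remove [lxtu] add [tjoxp,okz] -> 13 lines: yrf tjoxp okz upoba ydt yff bugqm ymtlx jjtyu bhri dxgw dlsia gnzlj
Hunk 3: at line 4 remove [ydt,yff,bugqm] add [czz,jeehv,onha] -> 13 lines: yrf tjoxp okz upoba czz jeehv onha ymtlx jjtyu bhri dxgw dlsia gnzlj
Hunk 4: at line 8 remove [jjtyu] add [eal,kait,mxnzk] -> 15 lines: yrf tjoxp okz upoba czz jeehv onha ymtlx eal kait mxnzk bhri dxgw dlsia gnzlj
Hunk 5: at line 5 remove [onha,ymtlx,eal] add [fjw] -> 13 lines: yrf tjoxp okz upoba czz jeehv fjw kait mxnzk bhri dxgw dlsia gnzlj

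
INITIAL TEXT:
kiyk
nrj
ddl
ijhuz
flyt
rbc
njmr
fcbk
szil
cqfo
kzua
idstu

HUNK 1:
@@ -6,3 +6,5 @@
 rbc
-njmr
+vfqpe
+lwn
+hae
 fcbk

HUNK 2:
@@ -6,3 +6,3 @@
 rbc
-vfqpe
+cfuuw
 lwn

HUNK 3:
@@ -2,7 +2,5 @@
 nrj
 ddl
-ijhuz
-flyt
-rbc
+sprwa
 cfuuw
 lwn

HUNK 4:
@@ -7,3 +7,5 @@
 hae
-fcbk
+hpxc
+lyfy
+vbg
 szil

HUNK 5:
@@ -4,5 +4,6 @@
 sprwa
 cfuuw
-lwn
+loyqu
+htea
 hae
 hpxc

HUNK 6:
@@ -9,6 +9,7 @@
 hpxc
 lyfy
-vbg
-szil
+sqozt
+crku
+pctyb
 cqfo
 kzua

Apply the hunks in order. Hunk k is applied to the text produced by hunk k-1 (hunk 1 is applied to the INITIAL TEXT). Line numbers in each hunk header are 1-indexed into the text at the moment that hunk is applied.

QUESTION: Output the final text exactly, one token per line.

Hunk 1: at line 6 remove [njmr] add [vfqpe,lwn,hae] -> 14 lines: kiyk nrj ddl ijhuz flyt rbc vfqpe lwn hae fcbk szil cqfo kzua idstu
Hunk 2: at line 6 remove [vfqpe] add [cfuuw] -> 14 lines: kiyk nrj ddl ijhuz flyt rbc cfuuw lwn hae fcbk szil cqfo kzua idstu
Hunk 3: at line 2 remove [ijhuz,flyt,rbc] add [sprwa] -> 12 lines: kiyk nrj ddl sprwa cfuuw lwn hae fcbk szil cqfo kzua idstu
Hunk 4: at line 7 remove [fcbk] add [hpxc,lyfy,vbg] -> 14 lines: kiyk nrj ddl sprwa cfuuw lwn hae hpxc lyfy vbg szil cqfo kzua idstu
Hunk 5: at line 4 remove [lwn] add [loyqu,htea] -> 15 lines: kiyk nrj ddl sprwa cfuuw loyqu htea hae hpxc lyfy vbg szil cqfo kzua idstu
Hunk 6: at line 9 remove [vbg,szil] add [sqozt,crku,pctyb] -> 16 lines: kiyk nrj ddl sprwa cfuuw loyqu htea hae hpxc lyfy sqozt crku pctyb cqfo kzua idstu

Answer: kiyk
nrj
ddl
sprwa
cfuuw
loyqu
htea
hae
hpxc
lyfy
sqozt
crku
pctyb
cqfo
kzua
idstu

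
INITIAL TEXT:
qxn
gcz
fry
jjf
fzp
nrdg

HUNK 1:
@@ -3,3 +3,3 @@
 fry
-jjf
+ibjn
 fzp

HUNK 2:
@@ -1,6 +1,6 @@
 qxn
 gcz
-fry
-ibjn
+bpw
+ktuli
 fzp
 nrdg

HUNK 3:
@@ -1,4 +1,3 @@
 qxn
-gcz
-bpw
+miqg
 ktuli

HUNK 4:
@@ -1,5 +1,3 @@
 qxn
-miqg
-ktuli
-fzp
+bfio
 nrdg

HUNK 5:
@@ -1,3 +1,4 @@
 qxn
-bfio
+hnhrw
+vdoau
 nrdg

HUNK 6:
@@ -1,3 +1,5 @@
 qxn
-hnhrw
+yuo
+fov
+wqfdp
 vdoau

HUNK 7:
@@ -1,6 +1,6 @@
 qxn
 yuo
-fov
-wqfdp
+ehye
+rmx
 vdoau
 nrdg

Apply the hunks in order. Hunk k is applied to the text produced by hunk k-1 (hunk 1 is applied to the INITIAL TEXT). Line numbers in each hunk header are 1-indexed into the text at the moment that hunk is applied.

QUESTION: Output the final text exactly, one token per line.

Answer: qxn
yuo
ehye
rmx
vdoau
nrdg

Derivation:
Hunk 1: at line 3 remove [jjf] add [ibjn] -> 6 lines: qxn gcz fry ibjn fzp nrdg
Hunk 2: at line 1 remove [fry,ibjn] add [bpw,ktuli] -> 6 lines: qxn gcz bpw ktuli fzp nrdg
Hunk 3: at line 1 remove [gcz,bpw] add [miqg] -> 5 lines: qxn miqg ktuli fzp nrdg
Hunk 4: at line 1 remove [miqg,ktuli,fzp] add [bfio] -> 3 lines: qxn bfio nrdg
Hunk 5: at line 1 remove [bfio] add [hnhrw,vdoau] -> 4 lines: qxn hnhrw vdoau nrdg
Hunk 6: at line 1 remove [hnhrw] add [yuo,fov,wqfdp] -> 6 lines: qxn yuo fov wqfdp vdoau nrdg
Hunk 7: at line 1 remove [fov,wqfdp] add [ehye,rmx] -> 6 lines: qxn yuo ehye rmx vdoau nrdg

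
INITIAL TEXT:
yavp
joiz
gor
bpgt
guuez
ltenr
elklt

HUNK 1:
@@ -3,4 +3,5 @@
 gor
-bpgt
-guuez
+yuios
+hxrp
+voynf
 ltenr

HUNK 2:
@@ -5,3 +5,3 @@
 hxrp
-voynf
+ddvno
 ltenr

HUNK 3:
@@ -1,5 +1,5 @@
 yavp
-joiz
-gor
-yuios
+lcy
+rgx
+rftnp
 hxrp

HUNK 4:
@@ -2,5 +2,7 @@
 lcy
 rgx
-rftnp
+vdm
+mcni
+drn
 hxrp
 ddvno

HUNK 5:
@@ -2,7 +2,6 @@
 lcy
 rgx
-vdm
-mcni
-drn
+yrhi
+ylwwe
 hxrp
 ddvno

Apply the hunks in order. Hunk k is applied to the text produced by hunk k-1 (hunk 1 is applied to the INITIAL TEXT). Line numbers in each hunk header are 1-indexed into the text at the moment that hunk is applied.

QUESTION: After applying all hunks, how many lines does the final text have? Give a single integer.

Answer: 9

Derivation:
Hunk 1: at line 3 remove [bpgt,guuez] add [yuios,hxrp,voynf] -> 8 lines: yavp joiz gor yuios hxrp voynf ltenr elklt
Hunk 2: at line 5 remove [voynf] add [ddvno] -> 8 lines: yavp joiz gor yuios hxrp ddvno ltenr elklt
Hunk 3: at line 1 remove [joiz,gor,yuios] add [lcy,rgx,rftnp] -> 8 lines: yavp lcy rgx rftnp hxrp ddvno ltenr elklt
Hunk 4: at line 2 remove [rftnp] add [vdm,mcni,drn] -> 10 lines: yavp lcy rgx vdm mcni drn hxrp ddvno ltenr elklt
Hunk 5: at line 2 remove [vdm,mcni,drn] add [yrhi,ylwwe] -> 9 lines: yavp lcy rgx yrhi ylwwe hxrp ddvno ltenr elklt
Final line count: 9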